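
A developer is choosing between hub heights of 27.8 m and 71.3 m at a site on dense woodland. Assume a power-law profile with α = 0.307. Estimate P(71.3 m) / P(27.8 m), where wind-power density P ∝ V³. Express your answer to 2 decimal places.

Speed ratio: V_B/V_A = (z_B/z_A)^α = (71.3/27.8)^0.307 = (2.5647)^0.307 = 1.33529
Power-density ratio: P_B/P_A = (V_B/V_A)³ = (1.33529)³ = 2.38084

2.38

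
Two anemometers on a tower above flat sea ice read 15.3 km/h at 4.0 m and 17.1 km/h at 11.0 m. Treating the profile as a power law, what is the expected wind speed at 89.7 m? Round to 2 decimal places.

21.54 km/h

First find α: α = ln(V₂/V₁)/ln(z₂/z₁) = ln(17.1/15.3)/ln(11.0/4.0) = 0.11123/1.01160 = 0.1100
Extrapolate from 11.0 m to 89.7 m: V₃ = 17.1 × (89.7/11.0)^0.1100 = 17.1 × 1.2595 = 21.5380 km/h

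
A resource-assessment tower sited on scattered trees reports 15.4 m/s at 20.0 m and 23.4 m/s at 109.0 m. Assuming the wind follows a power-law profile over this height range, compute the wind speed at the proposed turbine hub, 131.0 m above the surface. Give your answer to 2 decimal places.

First find α: α = ln(V₂/V₁)/ln(z₂/z₁) = ln(23.4/15.4)/ln(109.0/20.0) = 0.41837/1.69562 = 0.2467
Extrapolate from 109.0 m to 131.0 m: V₃ = 23.4 × (131.0/109.0)^0.2467 = 23.4 × 1.0464 = 24.4859 m/s

24.49 m/s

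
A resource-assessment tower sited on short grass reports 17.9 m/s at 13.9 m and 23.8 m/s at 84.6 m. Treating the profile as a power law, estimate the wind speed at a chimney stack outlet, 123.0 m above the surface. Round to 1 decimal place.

25.2 m/s

First find α: α = ln(V₂/V₁)/ln(z₂/z₁) = ln(23.8/17.9)/ln(84.6/13.9) = 0.28488/1.80605 = 0.1577
Extrapolate from 84.6 m to 123.0 m: V₃ = 23.8 × (123.0/84.6)^0.1577 = 23.8 × 1.0608 = 25.2473 m/s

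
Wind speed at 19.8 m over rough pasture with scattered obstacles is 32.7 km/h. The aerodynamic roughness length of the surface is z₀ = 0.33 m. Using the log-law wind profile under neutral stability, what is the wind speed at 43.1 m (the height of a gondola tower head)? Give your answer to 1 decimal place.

38.9 km/h

Log law: V(z) ∝ ln(z/z₀), so V₂/V₁ = ln(z₂/z₀) / ln(z₁/z₀).
ln(43.1/0.33) = 4.8722, ln(19.8/0.33) = 4.0943
V₂ = 32.7 × 4.8722/4.0943 = 32.7 × 1.1900 = 38.9123 km/h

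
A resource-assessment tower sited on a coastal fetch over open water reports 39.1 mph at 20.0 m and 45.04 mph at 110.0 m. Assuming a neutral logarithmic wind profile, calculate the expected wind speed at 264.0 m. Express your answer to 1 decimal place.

48.1 mph

Log law: V ∝ ln(z/z₀). From the pair, with r = V₁/V₂ = 0.86812,
ln z₀ = (ln z₁ − r·ln z₂)/(1 − r) = (2.9957 − 0.86812×4.7005)/0.13188 = -8.2258 → z₀ = 0.0002677 m
V₃ = V₁ · ln(z₃/z₀)/ln(z₁/z₀) = 39.1 × 13.8017/11.2215 = 48.0905 mph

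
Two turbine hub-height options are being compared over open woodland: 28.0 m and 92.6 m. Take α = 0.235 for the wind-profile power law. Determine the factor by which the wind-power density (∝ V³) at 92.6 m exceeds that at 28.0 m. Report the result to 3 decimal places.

2.324

Speed ratio: V_B/V_A = (z_B/z_A)^α = (92.6/28.0)^0.235 = (3.3071)^0.235 = 1.32456
Power-density ratio: P_B/P_A = (V_B/V_A)³ = (1.32456)³ = 2.32388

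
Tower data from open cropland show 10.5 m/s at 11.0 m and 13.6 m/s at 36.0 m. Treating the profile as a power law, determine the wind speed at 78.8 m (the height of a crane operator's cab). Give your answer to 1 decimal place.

First find α: α = ln(V₂/V₁)/ln(z₂/z₁) = ln(13.6/10.5)/ln(36.0/11.0) = 0.25869/1.18562 = 0.2182
Extrapolate from 36.0 m to 78.8 m: V₃ = 13.6 × (78.8/36.0)^0.2182 = 13.6 × 1.1864 = 16.1352 m/s

16.1 m/s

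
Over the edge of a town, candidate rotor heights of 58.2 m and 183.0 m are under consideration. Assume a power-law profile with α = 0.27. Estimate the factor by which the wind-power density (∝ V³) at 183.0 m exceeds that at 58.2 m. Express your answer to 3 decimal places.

Speed ratio: V_B/V_A = (z_B/z_A)^α = (183.0/58.2)^0.27 = (3.1443)^0.27 = 1.36249
Power-density ratio: P_B/P_A = (V_B/V_A)³ = (1.36249)³ = 2.52928

2.529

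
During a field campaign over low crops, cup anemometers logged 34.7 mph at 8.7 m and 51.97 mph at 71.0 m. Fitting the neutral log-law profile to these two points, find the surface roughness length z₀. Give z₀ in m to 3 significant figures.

z₀ ≈ 0.128 m

Log law: V(z) ∝ ln(z/z₀). With r = V₁/V₂ = 34.7/51.97 = 0.66769,
r · ln(z₂/z₀) = ln(z₁/z₀) ⇒ ln z₀ = (ln z₁ − r·ln z₂)/(1 − r)
ln z₀ = (2.16332 − 0.66769×4.26268) / 0.33231 = -2.0548
z₀ = exp(-2.0548) = 0.1281 m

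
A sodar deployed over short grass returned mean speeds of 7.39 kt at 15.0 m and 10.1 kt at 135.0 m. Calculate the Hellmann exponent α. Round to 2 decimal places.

Power law: V₂/V₁ = (z₂/z₁)^α ⇒ α = ln(V₂/V₁) / ln(z₂/z₁)
α = ln(10.1/7.39) / ln(135.0/15.0) = ln(1.3667) / ln(9.0000)
  = 0.31241 / 2.19722 = 0.14218

α ≈ 0.14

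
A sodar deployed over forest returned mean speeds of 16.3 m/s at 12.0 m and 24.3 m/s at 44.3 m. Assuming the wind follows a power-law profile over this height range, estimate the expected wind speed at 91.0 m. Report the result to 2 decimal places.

30.28 m/s

First find α: α = ln(V₂/V₁)/ln(z₂/z₁) = ln(24.3/16.3)/ln(44.3/12.0) = 0.39931/1.30608 = 0.3057
Extrapolate from 44.3 m to 91.0 m: V₃ = 24.3 × (91.0/44.3)^0.3057 = 24.3 × 1.2462 = 30.2824 m/s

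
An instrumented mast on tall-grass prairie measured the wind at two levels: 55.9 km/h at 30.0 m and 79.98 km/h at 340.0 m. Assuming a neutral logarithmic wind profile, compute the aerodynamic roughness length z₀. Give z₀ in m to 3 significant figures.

z₀ ≈ 0.107 m

Log law: V(z) ∝ ln(z/z₀). With r = V₁/V₂ = 55.9/79.98 = 0.69892,
r · ln(z₂/z₀) = ln(z₁/z₀) ⇒ ln z₀ = (ln z₁ − r·ln z₂)/(1 − r)
ln z₀ = (3.40120 − 0.69892×5.82895) / 0.30108 = -2.2346
z₀ = exp(-2.2346) = 0.1070 m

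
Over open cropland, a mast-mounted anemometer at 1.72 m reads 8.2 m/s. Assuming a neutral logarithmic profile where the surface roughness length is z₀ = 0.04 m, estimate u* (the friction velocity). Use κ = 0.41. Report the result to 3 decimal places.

Log law: V(z) = (u*/κ) · ln(z/z₀) ⇒ u* = κ · V / ln(z/z₀)
u* = 0.41 × 8.2 / ln(1.72/0.04) = 0.41 × 8.2 / 3.7612
   = 3.3620 / 3.7612 = 0.8939 m/s

u* ≈ 0.894 m/s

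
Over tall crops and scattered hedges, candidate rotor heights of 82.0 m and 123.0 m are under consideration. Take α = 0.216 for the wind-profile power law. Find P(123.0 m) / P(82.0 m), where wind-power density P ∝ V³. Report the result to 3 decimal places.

Speed ratio: V_B/V_A = (z_B/z_A)^α = (123.0/82.0)^0.216 = (1.5000)^0.216 = 1.09153
Power-density ratio: P_B/P_A = (V_B/V_A)³ = (1.09153)³ = 1.30049

1.300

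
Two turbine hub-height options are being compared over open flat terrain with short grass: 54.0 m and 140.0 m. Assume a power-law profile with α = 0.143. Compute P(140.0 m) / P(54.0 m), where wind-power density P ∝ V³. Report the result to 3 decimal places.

1.505

Speed ratio: V_B/V_A = (z_B/z_A)^α = (140.0/54.0)^0.143 = (2.5926)^0.143 = 1.14595
Power-density ratio: P_B/P_A = (V_B/V_A)³ = (1.14595)³ = 1.50485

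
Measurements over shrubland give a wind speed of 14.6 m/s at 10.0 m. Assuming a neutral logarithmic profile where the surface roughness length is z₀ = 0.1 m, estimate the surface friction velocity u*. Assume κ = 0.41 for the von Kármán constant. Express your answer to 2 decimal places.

Log law: V(z) = (u*/κ) · ln(z/z₀) ⇒ u* = κ · V / ln(z/z₀)
u* = 0.41 × 14.6 / ln(10.0/0.1) = 0.41 × 14.6 / 4.6052
   = 5.9860 / 4.6052 = 1.2998 m/s

u* ≈ 1.30 m/s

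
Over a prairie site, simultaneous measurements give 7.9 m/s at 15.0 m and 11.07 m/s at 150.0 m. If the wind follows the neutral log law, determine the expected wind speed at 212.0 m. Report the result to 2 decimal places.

Log law: V ∝ ln(z/z₀). From the pair, with r = V₁/V₂ = 0.71364,
ln z₀ = (ln z₁ − r·ln z₂)/(1 − r) = (2.7081 − 0.71364×5.0106)/0.28636 = -3.0303 → z₀ = 0.04830 m
V₃ = V₁ · ln(z₃/z₀)/ln(z₁/z₀) = 7.9 × 8.3868/5.7383 = 11.5463 m/s

11.55 m/s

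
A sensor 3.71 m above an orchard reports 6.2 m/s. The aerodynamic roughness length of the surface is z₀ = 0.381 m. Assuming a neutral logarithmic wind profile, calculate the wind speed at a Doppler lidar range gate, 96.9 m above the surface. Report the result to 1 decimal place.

Log law: V(z) ∝ ln(z/z₀), so V₂/V₁ = ln(z₂/z₀) / ln(z₁/z₀).
ln(96.9/0.381) = 5.5386, ln(3.71/0.381) = 2.2760
V₂ = 6.2 × 5.5386/2.2760 = 6.2 × 2.4335 = 15.0878 m/s

15.1 m/s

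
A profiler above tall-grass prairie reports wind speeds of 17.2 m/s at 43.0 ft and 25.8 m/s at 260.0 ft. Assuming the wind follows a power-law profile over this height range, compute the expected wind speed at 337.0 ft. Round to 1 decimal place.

First find α: α = ln(V₂/V₁)/ln(z₂/z₁) = ln(25.8/17.2)/ln(260.0/43.0) = 0.40547/1.79948 = 0.2253
Extrapolate from 260.0 ft to 337.0 ft: V₃ = 25.8 × (337.0/260.0)^0.2253 = 25.8 × 1.0602 = 27.3529 m/s

27.4 m/s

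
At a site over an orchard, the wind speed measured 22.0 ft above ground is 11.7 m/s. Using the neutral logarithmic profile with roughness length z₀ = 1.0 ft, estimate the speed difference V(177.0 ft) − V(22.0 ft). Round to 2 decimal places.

7.89 m/s

Log law: V₂ = V₁ · ln(z₂/z₀)/ln(z₁/z₀) = 11.7 × 5.1761/3.0910 = 19.5924 m/s
ΔV = 19.5924 − 11.7 = 7.8924 m/s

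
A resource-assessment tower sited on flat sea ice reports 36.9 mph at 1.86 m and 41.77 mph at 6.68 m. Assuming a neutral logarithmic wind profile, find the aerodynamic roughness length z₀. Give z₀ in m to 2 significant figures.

z₀ ≈ 0.00012 m

Log law: V(z) ∝ ln(z/z₀). With r = V₁/V₂ = 36.9/41.77 = 0.88341,
r · ln(z₂/z₀) = ln(z₁/z₀) ⇒ ln z₀ = (ln z₁ − r·ln z₂)/(1 − r)
ln z₀ = (0.62058 − 0.88341×1.89912) / 0.11659 = -9.0669
z₀ = exp(-9.0669) = 0.0001154 m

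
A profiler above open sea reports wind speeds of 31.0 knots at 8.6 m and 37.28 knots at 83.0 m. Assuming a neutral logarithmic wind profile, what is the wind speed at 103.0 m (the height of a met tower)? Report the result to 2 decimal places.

37.88 knots

Log law: V ∝ ln(z/z₀). From the pair, with r = V₁/V₂ = 0.83155,
ln z₀ = (ln z₁ − r·ln z₂)/(1 − r) = (2.1518 − 0.83155×4.4188)/0.16845 = -9.0392 → z₀ = 0.0001187 m
V₃ = V₁ · ln(z₃/z₀)/ln(z₁/z₀) = 31.0 × 13.6740/11.1910 = 37.8780 knots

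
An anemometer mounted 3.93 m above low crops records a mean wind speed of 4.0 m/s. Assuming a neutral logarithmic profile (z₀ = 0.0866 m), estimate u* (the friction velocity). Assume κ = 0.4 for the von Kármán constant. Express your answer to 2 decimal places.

Log law: V(z) = (u*/κ) · ln(z/z₀) ⇒ u* = κ · V / ln(z/z₀)
u* = 0.4 × 4.0 / ln(3.93/0.0866) = 0.4 × 4.0 / 3.8151
   = 1.6000 / 3.8151 = 0.4194 m/s

u* ≈ 0.42 m/s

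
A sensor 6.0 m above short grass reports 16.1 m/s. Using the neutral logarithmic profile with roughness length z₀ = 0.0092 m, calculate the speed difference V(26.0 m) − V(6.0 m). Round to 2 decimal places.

3.64 m/s

Log law: V₂ = V₁ · ln(z₂/z₀)/ln(z₁/z₀) = 16.1 × 7.9466/6.4803 = 19.7430 m/s
ΔV = 19.7430 − 16.1 = 3.6430 m/s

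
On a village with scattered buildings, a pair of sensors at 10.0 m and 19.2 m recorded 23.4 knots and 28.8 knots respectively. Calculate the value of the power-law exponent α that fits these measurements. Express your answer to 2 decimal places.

Power law: V₂/V₁ = (z₂/z₁)^α ⇒ α = ln(V₂/V₁) / ln(z₂/z₁)
α = ln(28.8/23.4) / ln(19.2/10.0) = ln(1.2308) / ln(1.9200)
  = 0.20764 / 0.65233 = 0.31831

α ≈ 0.32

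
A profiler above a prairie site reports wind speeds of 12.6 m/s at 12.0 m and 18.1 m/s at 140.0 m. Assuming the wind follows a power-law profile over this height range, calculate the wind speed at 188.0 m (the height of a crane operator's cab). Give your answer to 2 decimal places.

First find α: α = ln(V₂/V₁)/ln(z₂/z₁) = ln(18.1/12.6)/ln(140.0/12.0) = 0.36222/2.45674 = 0.1474
Extrapolate from 140.0 m to 188.0 m: V₃ = 18.1 × (188.0/140.0)^0.1474 = 18.1 × 1.0444 = 18.9041 m/s

18.90 m/s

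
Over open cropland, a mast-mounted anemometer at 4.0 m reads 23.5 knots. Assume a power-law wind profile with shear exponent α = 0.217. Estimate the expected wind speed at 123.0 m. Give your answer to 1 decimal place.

49.4 knots

Power-law profile: V₂ = V₁ · (z₂/z₁)^α
V₂ = 23.5 × (123.0/4.0)^0.217 = 23.5 × (30.7500)^0.217
    = 23.5 × 2.1031 = 49.4231 knots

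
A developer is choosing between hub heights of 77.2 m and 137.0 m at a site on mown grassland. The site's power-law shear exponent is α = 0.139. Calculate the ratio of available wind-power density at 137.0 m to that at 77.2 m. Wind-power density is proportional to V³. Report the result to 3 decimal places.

1.270

Speed ratio: V_B/V_A = (z_B/z_A)^α = (137.0/77.2)^0.139 = (1.7746)^0.139 = 1.08299
Power-density ratio: P_B/P_A = (V_B/V_A)³ = (1.08299)³ = 1.27021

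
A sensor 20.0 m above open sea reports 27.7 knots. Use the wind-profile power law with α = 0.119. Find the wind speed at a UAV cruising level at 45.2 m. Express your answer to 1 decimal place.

30.5 knots

Power-law profile: V₂ = V₁ · (z₂/z₁)^α
V₂ = 27.7 × (45.2/20.0)^0.119 = 27.7 × (2.2600)^0.119
    = 27.7 × 1.1019 = 30.5224 knots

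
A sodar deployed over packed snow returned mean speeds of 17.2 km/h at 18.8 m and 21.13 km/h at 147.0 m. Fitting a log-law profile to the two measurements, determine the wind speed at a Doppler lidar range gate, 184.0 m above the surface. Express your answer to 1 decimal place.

21.6 km/h

Log law: V ∝ ln(z/z₀). From the pair, with r = V₁/V₂ = 0.81401,
ln z₀ = (ln z₁ − r·ln z₂)/(1 − r) = (2.9339 − 0.81401×4.9904)/0.18599 = -6.0669 → z₀ = 0.002318 m
V₃ = V₁ · ln(z₃/z₀)/ln(z₁/z₀) = 17.2 × 11.2819/9.0008 = 21.5590 km/h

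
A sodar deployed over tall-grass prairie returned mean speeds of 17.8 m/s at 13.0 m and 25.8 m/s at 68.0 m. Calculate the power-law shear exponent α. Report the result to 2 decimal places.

α ≈ 0.22

Power law: V₂/V₁ = (z₂/z₁)^α ⇒ α = ln(V₂/V₁) / ln(z₂/z₁)
α = ln(25.8/17.8) / ln(68.0/13.0) = ln(1.4494) / ln(5.2308)
  = 0.37118 / 1.65456 = 0.22434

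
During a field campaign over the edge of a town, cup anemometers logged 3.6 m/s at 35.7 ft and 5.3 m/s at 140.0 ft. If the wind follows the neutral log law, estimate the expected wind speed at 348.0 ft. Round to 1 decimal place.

Log law: V ∝ ln(z/z₀). From the pair, with r = V₁/V₂ = 0.67925,
ln z₀ = (ln z₁ − r·ln z₂)/(1 − r) = (3.5752 − 0.67925×4.9416)/0.32075 = 0.6814 → z₀ = 1.977 ft
V₃ = V₁ · ln(z₃/z₀)/ln(z₁/z₀) = 3.6 × 5.1708/2.8937 = 6.4328 m/s

6.4 m/s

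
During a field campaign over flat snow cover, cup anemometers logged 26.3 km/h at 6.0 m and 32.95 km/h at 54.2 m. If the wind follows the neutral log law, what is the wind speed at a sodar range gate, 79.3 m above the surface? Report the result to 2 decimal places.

Log law: V ∝ ln(z/z₀). From the pair, with r = V₁/V₂ = 0.79818,
ln z₀ = (ln z₁ − r·ln z₂)/(1 − r) = (1.7918 − 0.79818×3.9927)/0.20182 = -6.9126 → z₀ = 0.0009951 m
V₃ = V₁ · ln(z₃/z₀)/ln(z₁/z₀) = 26.3 × 11.2859/8.7044 = 34.0998 km/h

34.10 km/h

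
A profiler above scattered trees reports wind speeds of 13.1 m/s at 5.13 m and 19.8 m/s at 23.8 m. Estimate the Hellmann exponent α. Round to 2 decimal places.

Power law: V₂/V₁ = (z₂/z₁)^α ⇒ α = ln(V₂/V₁) / ln(z₂/z₁)
α = ln(19.8/13.1) / ln(23.8/5.13) = ln(1.5115) / ln(4.6394)
  = 0.41307 / 1.53458 = 0.26917

α ≈ 0.27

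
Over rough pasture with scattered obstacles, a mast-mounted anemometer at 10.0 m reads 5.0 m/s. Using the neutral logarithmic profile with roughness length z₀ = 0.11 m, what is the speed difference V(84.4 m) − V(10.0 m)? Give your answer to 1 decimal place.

2.4 m/s

Log law: V₂ = V₁ · ln(z₂/z₀)/ln(z₁/z₀) = 5.0 × 6.6428/4.5099 = 7.3648 m/s
ΔV = 7.3648 − 5.0 = 2.3648 m/s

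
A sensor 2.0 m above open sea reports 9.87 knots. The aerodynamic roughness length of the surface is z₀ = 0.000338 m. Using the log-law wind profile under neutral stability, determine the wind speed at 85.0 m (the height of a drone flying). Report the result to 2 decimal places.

Log law: V(z) ∝ ln(z/z₀), so V₂/V₁ = ln(z₂/z₀) / ln(z₁/z₀).
ln(85.0/0.000338) = 12.4351, ln(2.0/0.000338) = 8.6856
V₂ = 9.87 × 12.4351/8.6856 = 9.87 × 1.4317 = 14.1308 knots

14.13 knots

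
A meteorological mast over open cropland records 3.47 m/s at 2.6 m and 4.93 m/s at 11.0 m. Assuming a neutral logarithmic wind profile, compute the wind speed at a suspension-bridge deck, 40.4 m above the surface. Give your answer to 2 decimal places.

Log law: V ∝ ln(z/z₀). From the pair, with r = V₁/V₂ = 0.70385,
ln z₀ = (ln z₁ − r·ln z₂)/(1 − r) = (0.9555 − 0.70385×2.3979)/0.29615 = -2.4726 → z₀ = 0.08436 m
V₃ = V₁ · ln(z₃/z₀)/ln(z₁/z₀) = 3.47 × 6.1714/3.4281 = 6.2468 m/s

6.25 m/s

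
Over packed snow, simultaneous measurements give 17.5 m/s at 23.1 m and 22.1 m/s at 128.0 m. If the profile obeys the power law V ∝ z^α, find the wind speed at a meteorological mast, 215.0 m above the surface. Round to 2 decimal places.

First find α: α = ln(V₂/V₁)/ln(z₂/z₁) = ln(22.1/17.5)/ln(128.0/23.1) = 0.23338/1.71220 = 0.1363
Extrapolate from 128.0 m to 215.0 m: V₃ = 22.1 × (215.0/128.0)^0.1363 = 22.1 × 1.0732 = 23.7187 m/s

23.72 m/s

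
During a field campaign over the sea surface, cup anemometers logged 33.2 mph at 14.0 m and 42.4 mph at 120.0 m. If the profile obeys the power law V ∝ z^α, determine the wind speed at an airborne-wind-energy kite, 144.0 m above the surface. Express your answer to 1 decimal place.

43.3 mph

First find α: α = ln(V₂/V₁)/ln(z₂/z₁) = ln(42.4/33.2)/ln(120.0/14.0) = 0.24460/2.14843 = 0.1138
Extrapolate from 120.0 m to 144.0 m: V₃ = 42.4 × (144.0/120.0)^0.1138 = 42.4 × 1.0210 = 43.2893 mph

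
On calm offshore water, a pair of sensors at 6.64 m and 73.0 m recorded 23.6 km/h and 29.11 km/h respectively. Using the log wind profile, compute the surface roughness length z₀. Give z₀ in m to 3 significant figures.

z₀ ≈ 0.000231 m

Log law: V(z) ∝ ln(z/z₀). With r = V₁/V₂ = 23.6/29.11 = 0.81072,
r · ln(z₂/z₀) = ln(z₁/z₀) ⇒ ln z₀ = (ln z₁ − r·ln z₂)/(1 − r)
ln z₀ = (1.89311 − 0.81072×4.29046) / 0.18928 = -8.3750
z₀ = exp(-8.3750) = 0.0002306 m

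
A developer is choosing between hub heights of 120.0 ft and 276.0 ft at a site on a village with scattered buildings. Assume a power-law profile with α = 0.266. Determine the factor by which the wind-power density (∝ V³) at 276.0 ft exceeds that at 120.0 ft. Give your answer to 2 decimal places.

1.94

Speed ratio: V_B/V_A = (z_B/z_A)^α = (276.0/120.0)^0.266 = (2.3000)^0.266 = 1.24801
Power-density ratio: P_B/P_A = (V_B/V_A)³ = (1.24801)³ = 1.94383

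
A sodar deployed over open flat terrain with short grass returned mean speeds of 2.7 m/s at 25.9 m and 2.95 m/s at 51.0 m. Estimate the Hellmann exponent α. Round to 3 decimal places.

Power law: V₂/V₁ = (z₂/z₁)^α ⇒ α = ln(V₂/V₁) / ln(z₂/z₁)
α = ln(2.95/2.7) / ln(51.0/25.9) = ln(1.0926) / ln(1.9691)
  = 0.08855 / 0.67758 = 0.13069

α ≈ 0.131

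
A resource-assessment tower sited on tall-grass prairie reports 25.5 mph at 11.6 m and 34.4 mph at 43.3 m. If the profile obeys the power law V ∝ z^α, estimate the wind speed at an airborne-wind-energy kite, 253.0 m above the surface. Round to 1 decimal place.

First find α: α = ln(V₂/V₁)/ln(z₂/z₁) = ln(34.4/25.5)/ln(43.3/11.6) = 0.29938/1.31715 = 0.2273
Extrapolate from 43.3 m to 253.0 m: V₃ = 34.4 × (253.0/43.3)^0.2273 = 34.4 × 1.4937 = 51.3817 mph

51.4 mph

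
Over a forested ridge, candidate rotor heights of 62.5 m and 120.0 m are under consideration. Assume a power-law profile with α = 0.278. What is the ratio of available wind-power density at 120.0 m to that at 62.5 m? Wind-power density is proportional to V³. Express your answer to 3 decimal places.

Speed ratio: V_B/V_A = (z_B/z_A)^α = (120.0/62.5)^0.278 = (1.9200)^0.278 = 1.19883
Power-density ratio: P_B/P_A = (V_B/V_A)³ = (1.19883)³ = 1.72295

1.723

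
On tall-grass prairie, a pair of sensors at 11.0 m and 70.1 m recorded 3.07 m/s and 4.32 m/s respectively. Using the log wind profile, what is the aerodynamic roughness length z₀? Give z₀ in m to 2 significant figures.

Log law: V(z) ∝ ln(z/z₀). With r = V₁/V₂ = 3.07/4.32 = 0.71065,
r · ln(z₂/z₀) = ln(z₁/z₀) ⇒ ln z₀ = (ln z₁ − r·ln z₂)/(1 − r)
ln z₀ = (2.39790 − 0.71065×4.24992) / 0.28935 = -2.1507
z₀ = exp(-2.1507) = 0.1164 m

z₀ ≈ 0.12 m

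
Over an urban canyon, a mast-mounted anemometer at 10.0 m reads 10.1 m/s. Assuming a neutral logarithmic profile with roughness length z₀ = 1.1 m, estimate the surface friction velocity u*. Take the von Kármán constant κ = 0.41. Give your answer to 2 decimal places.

u* ≈ 1.88 m/s

Log law: V(z) = (u*/κ) · ln(z/z₀) ⇒ u* = κ · V / ln(z/z₀)
u* = 0.41 × 10.1 / ln(10.0/1.1) = 0.41 × 10.1 / 2.2073
   = 4.1410 / 2.2073 = 1.8761 m/s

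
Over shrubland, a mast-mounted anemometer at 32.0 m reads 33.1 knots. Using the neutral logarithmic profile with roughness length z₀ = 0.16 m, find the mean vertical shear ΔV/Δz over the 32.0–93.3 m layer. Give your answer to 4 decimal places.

Log law: V₂ = V₁ · ln(z₂/z₀)/ln(z₁/z₀) = 33.1 × 6.3684/5.2983 = 39.7851 knots
ΔV/Δz = (39.7851 − 33.1)/(93.3 − 32.0) = 6.6851/61.3000 = 0.10906 knots/m

0.1091 knots/m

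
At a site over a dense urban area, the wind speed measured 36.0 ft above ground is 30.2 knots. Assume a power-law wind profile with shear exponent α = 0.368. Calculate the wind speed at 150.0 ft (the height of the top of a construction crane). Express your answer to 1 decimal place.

Power-law profile: V₂ = V₁ · (z₂/z₁)^α
V₂ = 30.2 × (150.0/36.0)^0.368 = 30.2 × (4.1667)^0.368
    = 30.2 × 1.6908 = 51.0610 knots

51.1 knots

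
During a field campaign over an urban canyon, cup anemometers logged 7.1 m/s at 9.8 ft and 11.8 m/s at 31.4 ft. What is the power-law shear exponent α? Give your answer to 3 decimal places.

Power law: V₂/V₁ = (z₂/z₁)^α ⇒ α = ln(V₂/V₁) / ln(z₂/z₁)
α = ln(11.8/7.1) / ln(31.4/9.8) = ln(1.6620) / ln(3.2041)
  = 0.50800 / 1.16443 = 0.43627

α ≈ 0.436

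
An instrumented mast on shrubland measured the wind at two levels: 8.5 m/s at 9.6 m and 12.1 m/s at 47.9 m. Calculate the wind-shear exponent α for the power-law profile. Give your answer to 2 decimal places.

Power law: V₂/V₁ = (z₂/z₁)^α ⇒ α = ln(V₂/V₁) / ln(z₂/z₁)
α = ln(12.1/8.5) / ln(47.9/9.6) = ln(1.4235) / ln(4.9896)
  = 0.35314 / 1.60735 = 0.21970

α ≈ 0.22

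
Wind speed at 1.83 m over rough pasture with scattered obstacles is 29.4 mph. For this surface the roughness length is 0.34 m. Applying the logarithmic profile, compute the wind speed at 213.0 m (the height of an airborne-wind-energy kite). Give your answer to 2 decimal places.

112.49 mph

Log law: V(z) ∝ ln(z/z₀), so V₂/V₁ = ln(z₂/z₀) / ln(z₁/z₀).
ln(213.0/0.34) = 6.4401, ln(1.83/0.34) = 1.6831
V₂ = 29.4 × 6.4401/1.6831 = 29.4 × 3.8263 = 112.4925 mph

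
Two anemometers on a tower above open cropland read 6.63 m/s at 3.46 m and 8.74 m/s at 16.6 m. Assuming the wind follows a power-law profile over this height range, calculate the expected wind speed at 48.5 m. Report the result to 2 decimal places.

First find α: α = ln(V₂/V₁)/ln(z₂/z₁) = ln(8.74/6.63)/ln(16.6/3.46) = 0.27631/1.56813 = 0.1762
Extrapolate from 16.6 m to 48.5 m: V₃ = 8.74 × (48.5/16.6)^0.1762 = 8.74 × 1.2079 = 10.5574 m/s

10.56 m/s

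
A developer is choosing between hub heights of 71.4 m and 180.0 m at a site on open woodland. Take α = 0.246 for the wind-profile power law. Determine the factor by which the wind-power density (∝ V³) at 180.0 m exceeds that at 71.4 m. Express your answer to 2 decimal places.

1.98

Speed ratio: V_B/V_A = (z_B/z_A)^α = (180.0/71.4)^0.246 = (2.5210)^0.246 = 1.25541
Power-density ratio: P_B/P_A = (V_B/V_A)³ = (1.25541)³ = 1.97862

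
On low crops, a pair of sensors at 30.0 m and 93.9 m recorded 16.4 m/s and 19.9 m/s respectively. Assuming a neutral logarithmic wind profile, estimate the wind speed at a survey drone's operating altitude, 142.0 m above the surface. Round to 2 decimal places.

Log law: V ∝ ln(z/z₀). From the pair, with r = V₁/V₂ = 0.82412,
ln z₀ = (ln z₁ − r·ln z₂)/(1 − r) = (3.4012 − 0.82412×4.5422)/0.17588 = -1.9454 → z₀ = 0.1429 m
V₃ = V₁ · ln(z₃/z₀)/ln(z₁/z₀) = 16.4 × 6.9012/5.3466 = 21.1687 m/s

21.17 m/s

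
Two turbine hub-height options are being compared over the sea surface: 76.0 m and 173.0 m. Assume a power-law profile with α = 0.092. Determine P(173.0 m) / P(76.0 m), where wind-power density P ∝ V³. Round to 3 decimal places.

1.255

Speed ratio: V_B/V_A = (z_B/z_A)^α = (173.0/76.0)^0.092 = (2.2763)^0.092 = 1.07861
Power-density ratio: P_B/P_A = (V_B/V_A)³ = (1.07861)³ = 1.25486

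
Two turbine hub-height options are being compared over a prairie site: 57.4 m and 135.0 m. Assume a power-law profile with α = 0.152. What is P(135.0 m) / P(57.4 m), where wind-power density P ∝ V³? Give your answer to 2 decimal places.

Speed ratio: V_B/V_A = (z_B/z_A)^α = (135.0/57.4)^0.152 = (2.3519)^0.152 = 1.13882
Power-density ratio: P_B/P_A = (V_B/V_A)³ = (1.13882)³ = 1.47696

1.48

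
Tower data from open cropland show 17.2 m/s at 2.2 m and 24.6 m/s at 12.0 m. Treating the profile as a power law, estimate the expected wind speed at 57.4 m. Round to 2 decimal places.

First find α: α = ln(V₂/V₁)/ln(z₂/z₁) = ln(24.6/17.2)/ln(12.0/2.2) = 0.35784/1.69645 = 0.2109
Extrapolate from 12.0 m to 57.4 m: V₃ = 24.6 × (57.4/12.0)^0.2109 = 24.6 × 1.3912 = 34.2226 m/s

34.22 m/s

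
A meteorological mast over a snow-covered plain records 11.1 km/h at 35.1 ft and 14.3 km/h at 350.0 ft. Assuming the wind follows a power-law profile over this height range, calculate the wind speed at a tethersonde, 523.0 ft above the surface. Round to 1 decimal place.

First find α: α = ln(V₂/V₁)/ln(z₂/z₁) = ln(14.3/11.1)/ln(350.0/35.1) = 0.25331/2.29973 = 0.1101
Extrapolate from 350.0 ft to 523.0 ft: V₃ = 14.3 × (523.0/350.0)^0.1101 = 14.3 × 1.0452 = 14.9469 km/h

14.9 km/h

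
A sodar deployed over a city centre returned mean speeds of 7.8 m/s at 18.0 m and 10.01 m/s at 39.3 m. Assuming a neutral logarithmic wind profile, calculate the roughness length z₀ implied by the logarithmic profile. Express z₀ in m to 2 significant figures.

Log law: V(z) ∝ ln(z/z₀). With r = V₁/V₂ = 7.8/10.01 = 0.77922,
r · ln(z₂/z₀) = ln(z₁/z₀) ⇒ ln z₀ = (ln z₁ − r·ln z₂)/(1 − r)
ln z₀ = (2.89037 − 0.77922×3.67122) / 0.22078 = 0.1344
z₀ = exp(0.1344) = 1.144 m

z₀ ≈ 1.1 m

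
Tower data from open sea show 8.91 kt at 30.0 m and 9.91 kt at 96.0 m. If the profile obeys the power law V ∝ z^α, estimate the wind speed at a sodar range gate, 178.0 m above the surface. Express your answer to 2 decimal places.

First find α: α = ln(V₂/V₁)/ln(z₂/z₁) = ln(9.91/8.91)/ln(96.0/30.0) = 0.10637/1.16315 = 0.0914
Extrapolate from 96.0 m to 178.0 m: V₃ = 9.91 × (178.0/96.0)^0.0914 = 9.91 × 1.0581 = 10.4857 kt

10.49 kt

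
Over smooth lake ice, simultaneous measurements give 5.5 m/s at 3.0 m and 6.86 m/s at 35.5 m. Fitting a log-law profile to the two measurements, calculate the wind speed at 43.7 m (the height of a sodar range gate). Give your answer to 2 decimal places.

Log law: V ∝ ln(z/z₀). From the pair, with r = V₁/V₂ = 0.80175,
ln z₀ = (ln z₁ − r·ln z₂)/(1 − r) = (1.0986 − 0.80175×3.5695)/0.19825 = -8.8941 → z₀ = 0.0001372 m
V₃ = V₁ · ln(z₃/z₀)/ln(z₁/z₀) = 5.5 × 12.6714/9.9927 = 6.9744 m/s

6.97 m/s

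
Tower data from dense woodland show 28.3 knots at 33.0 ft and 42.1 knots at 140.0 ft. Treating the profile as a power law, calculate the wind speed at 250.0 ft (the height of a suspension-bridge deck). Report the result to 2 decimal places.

49.37 knots

First find α: α = ln(V₂/V₁)/ln(z₂/z₁) = ln(42.1/28.3)/ln(140.0/33.0) = 0.39719/1.44513 = 0.2748
Extrapolate from 140.0 ft to 250.0 ft: V₃ = 42.1 × (250.0/140.0)^0.2748 = 42.1 × 1.1728 = 49.3732 knots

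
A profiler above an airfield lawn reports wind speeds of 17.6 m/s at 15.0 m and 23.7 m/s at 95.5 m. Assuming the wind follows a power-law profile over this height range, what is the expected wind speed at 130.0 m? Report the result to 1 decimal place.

First find α: α = ln(V₂/V₁)/ln(z₂/z₁) = ln(23.7/17.6)/ln(95.5/15.0) = 0.29758/1.85108 = 0.1608
Extrapolate from 95.5 m to 130.0 m: V₃ = 23.7 × (130.0/95.5)^0.1608 = 23.7 × 1.0508 = 24.9046 m/s

24.9 m/s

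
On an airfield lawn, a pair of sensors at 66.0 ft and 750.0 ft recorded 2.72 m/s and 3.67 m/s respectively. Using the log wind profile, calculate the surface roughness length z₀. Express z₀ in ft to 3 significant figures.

z₀ ≈ 0.0627 ft

Log law: V(z) ∝ ln(z/z₀). With r = V₁/V₂ = 2.72/3.67 = 0.74114,
r · ln(z₂/z₀) = ln(z₁/z₀) ⇒ ln z₀ = (ln z₁ − r·ln z₂)/(1 − r)
ln z₀ = (4.18965 − 0.74114×6.62007) / 0.25886 = -2.7690
z₀ = exp(-2.7690) = 0.06272 ft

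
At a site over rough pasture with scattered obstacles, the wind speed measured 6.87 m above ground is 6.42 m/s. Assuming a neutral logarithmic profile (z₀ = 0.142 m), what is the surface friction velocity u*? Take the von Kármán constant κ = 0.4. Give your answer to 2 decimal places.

u* ≈ 0.66 m/s

Log law: V(z) = (u*/κ) · ln(z/z₀) ⇒ u* = κ · V / ln(z/z₀)
u* = 0.4 × 6.42 / ln(6.87/0.142) = 0.4 × 6.42 / 3.8791
   = 2.5680 / 3.8791 = 0.6620 m/s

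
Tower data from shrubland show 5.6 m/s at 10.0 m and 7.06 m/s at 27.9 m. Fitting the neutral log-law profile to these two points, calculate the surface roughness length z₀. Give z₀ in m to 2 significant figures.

Log law: V(z) ∝ ln(z/z₀). With r = V₁/V₂ = 5.6/7.06 = 0.79320,
r · ln(z₂/z₀) = ln(z₁/z₀) ⇒ ln z₀ = (ln z₁ − r·ln z₂)/(1 − r)
ln z₀ = (2.30259 − 0.79320×3.32863) / 0.20680 = -1.6329
z₀ = exp(-1.6329) = 0.1954 m

z₀ ≈ 0.20 m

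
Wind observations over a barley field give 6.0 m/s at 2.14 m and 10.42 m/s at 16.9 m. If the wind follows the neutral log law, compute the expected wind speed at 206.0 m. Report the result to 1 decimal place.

Log law: V ∝ ln(z/z₀). From the pair, with r = V₁/V₂ = 0.57582,
ln z₀ = (ln z₁ − r·ln z₂)/(1 − r) = (0.7608 − 0.57582×2.8273)/0.42418 = -2.0444 → z₀ = 0.1295 m
V₃ = V₁ · ln(z₃/z₀)/ln(z₁/z₀) = 6.0 × 7.3723/2.8052 = 15.7684 m/s

15.8 m/s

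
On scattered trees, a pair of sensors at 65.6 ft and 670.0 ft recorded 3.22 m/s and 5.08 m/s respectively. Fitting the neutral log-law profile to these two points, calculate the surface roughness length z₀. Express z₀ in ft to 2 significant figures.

z₀ ≈ 1.2 ft

Log law: V(z) ∝ ln(z/z₀). With r = V₁/V₂ = 3.22/5.08 = 0.63386,
r · ln(z₂/z₀) = ln(z₁/z₀) ⇒ ln z₀ = (ln z₁ − r·ln z₂)/(1 − r)
ln z₀ = (4.18358 − 0.63386×6.50728) / 0.36614 = 0.1608
z₀ = exp(0.1608) = 1.174 ft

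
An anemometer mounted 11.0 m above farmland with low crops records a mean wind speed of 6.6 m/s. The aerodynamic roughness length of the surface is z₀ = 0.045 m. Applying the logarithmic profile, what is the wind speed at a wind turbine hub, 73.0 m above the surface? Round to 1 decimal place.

Log law: V(z) ∝ ln(z/z₀), so V₂/V₁ = ln(z₂/z₀) / ln(z₁/z₀).
ln(73.0/0.045) = 7.3916, ln(11.0/0.045) = 5.4990
V₂ = 6.6 × 7.3916/5.4990 = 6.6 × 1.3442 = 8.8715 m/s

8.9 m/s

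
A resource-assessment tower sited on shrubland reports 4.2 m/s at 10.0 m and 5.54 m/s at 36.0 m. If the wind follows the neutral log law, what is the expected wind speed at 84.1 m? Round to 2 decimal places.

Log law: V ∝ ln(z/z₀). From the pair, with r = V₁/V₂ = 0.75812,
ln z₀ = (ln z₁ − r·ln z₂)/(1 − r) = (2.3026 − 0.75812×3.5835)/0.24188 = -1.7123 → z₀ = 0.1805 m
V₃ = V₁ · ln(z₃/z₀)/ln(z₁/z₀) = 4.2 × 6.1443/4.0149 = 6.4276 m/s

6.43 m/s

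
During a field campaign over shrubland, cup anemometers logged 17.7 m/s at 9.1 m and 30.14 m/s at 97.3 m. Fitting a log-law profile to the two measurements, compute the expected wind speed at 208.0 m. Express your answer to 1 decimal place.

34.1 m/s

Log law: V ∝ ln(z/z₀). From the pair, with r = V₁/V₂ = 0.58726,
ln z₀ = (ln z₁ − r·ln z₂)/(1 − r) = (2.2083 − 0.58726×4.5778)/0.41274 = -1.1632 → z₀ = 0.3125 m
V₃ = V₁ · ln(z₃/z₀)/ln(z₁/z₀) = 17.7 × 6.5007/3.3714 = 34.1286 m/s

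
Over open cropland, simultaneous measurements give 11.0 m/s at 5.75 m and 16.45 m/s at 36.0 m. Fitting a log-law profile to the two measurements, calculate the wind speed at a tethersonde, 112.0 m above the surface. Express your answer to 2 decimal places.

19.82 m/s

Log law: V ∝ ln(z/z₀). From the pair, with r = V₁/V₂ = 0.66869,
ln z₀ = (ln z₁ − r·ln z₂)/(1 − r) = (1.7492 − 0.66869×3.5835)/0.33131 = -1.9531 → z₀ = 0.1418 m
V₃ = V₁ · ln(z₃/z₀)/ln(z₁/z₀) = 11.0 × 6.6716/3.7023 = 19.8222 m/s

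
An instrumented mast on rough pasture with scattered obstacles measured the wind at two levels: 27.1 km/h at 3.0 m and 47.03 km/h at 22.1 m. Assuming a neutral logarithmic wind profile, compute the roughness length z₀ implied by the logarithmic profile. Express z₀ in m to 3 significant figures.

z₀ ≈ 0.199 m

Log law: V(z) ∝ ln(z/z₀). With r = V₁/V₂ = 27.1/47.03 = 0.57623,
r · ln(z₂/z₀) = ln(z₁/z₀) ⇒ ln z₀ = (ln z₁ − r·ln z₂)/(1 − r)
ln z₀ = (1.09861 − 0.57623×3.09558) / 0.42377 = -1.6168
z₀ = exp(-1.6168) = 0.1985 m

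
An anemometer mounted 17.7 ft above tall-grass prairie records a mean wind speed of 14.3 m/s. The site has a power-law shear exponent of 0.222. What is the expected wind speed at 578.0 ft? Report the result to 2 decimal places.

31.01 m/s

Power-law profile: V₂ = V₁ · (z₂/z₁)^α
V₂ = 14.3 × (578.0/17.7)^0.222 = 14.3 × (32.6554)^0.222
    = 14.3 × 2.1682 = 31.0052 m/s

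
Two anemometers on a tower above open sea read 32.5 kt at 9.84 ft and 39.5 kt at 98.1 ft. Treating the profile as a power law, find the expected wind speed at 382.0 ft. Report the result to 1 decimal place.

44.3 kt

First find α: α = ln(V₂/V₁)/ln(z₂/z₁) = ln(39.5/32.5)/ln(98.1/9.84) = 0.19506/2.29953 = 0.0848
Extrapolate from 98.1 ft to 382.0 ft: V₃ = 39.5 × (382.0/98.1)^0.0848 = 39.5 × 1.1222 = 44.3280 kt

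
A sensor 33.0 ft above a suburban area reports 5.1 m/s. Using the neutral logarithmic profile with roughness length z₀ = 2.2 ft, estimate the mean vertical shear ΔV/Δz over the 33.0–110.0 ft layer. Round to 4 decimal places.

0.0294 m/s/ft

Log law: V₂ = V₁ · ln(z₂/z₀)/ln(z₁/z₀) = 5.1 × 3.9120/2.7081 = 7.3674 m/s
ΔV/Δz = (7.3674 − 5.1)/(110.0 − 33.0) = 2.2674/77.0000 = 0.02945 m/s/ft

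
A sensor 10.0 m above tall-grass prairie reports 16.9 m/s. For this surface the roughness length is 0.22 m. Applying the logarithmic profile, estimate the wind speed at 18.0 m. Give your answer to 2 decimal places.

19.50 m/s

Log law: V(z) ∝ ln(z/z₀), so V₂/V₁ = ln(z₂/z₀) / ln(z₁/z₀).
ln(18.0/0.22) = 4.4045, ln(10.0/0.22) = 3.8167
V₂ = 16.9 × 4.4045/3.8167 = 16.9 × 1.1540 = 19.5027 m/s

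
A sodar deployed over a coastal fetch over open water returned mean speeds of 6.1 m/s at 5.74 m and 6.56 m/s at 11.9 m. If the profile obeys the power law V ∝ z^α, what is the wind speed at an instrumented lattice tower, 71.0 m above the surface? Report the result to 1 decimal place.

7.8 m/s

First find α: α = ln(V₂/V₁)/ln(z₂/z₁) = ln(6.56/6.1)/ln(11.9/5.74) = 0.07270/0.72908 = 0.0997
Extrapolate from 11.9 m to 71.0 m: V₃ = 6.56 × (71.0/11.9)^0.0997 = 6.56 × 1.1950 = 7.8389 m/s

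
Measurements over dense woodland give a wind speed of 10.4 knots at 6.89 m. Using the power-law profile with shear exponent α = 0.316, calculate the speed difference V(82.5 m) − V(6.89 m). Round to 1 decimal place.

12.4 knots

Power law: V₂ = V₁ · (z₂/z₁)^α = 10.4 × (11.9739)^0.316 = 22.7906 knots
ΔV = 22.7906 − 10.4 = 12.3906 knots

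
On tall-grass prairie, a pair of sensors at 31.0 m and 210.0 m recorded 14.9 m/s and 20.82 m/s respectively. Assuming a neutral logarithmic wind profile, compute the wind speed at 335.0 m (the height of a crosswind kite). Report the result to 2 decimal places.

Log law: V ∝ ln(z/z₀). From the pair, with r = V₁/V₂ = 0.71566,
ln z₀ = (ln z₁ − r·ln z₂)/(1 − r) = (3.4340 − 0.71566×5.3471)/0.28434 = -1.3811 → z₀ = 0.2513 m
V₃ = V₁ · ln(z₃/z₀)/ln(z₁/z₀) = 14.9 × 7.1953/4.8151 = 22.2652 m/s

22.27 m/s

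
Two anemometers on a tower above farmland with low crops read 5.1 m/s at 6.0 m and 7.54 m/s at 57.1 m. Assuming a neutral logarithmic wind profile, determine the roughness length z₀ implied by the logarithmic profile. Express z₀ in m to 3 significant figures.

z₀ ≈ 0.0541 m

Log law: V(z) ∝ ln(z/z₀). With r = V₁/V₂ = 5.1/7.54 = 0.67639,
r · ln(z₂/z₀) = ln(z₁/z₀) ⇒ ln z₀ = (ln z₁ − r·ln z₂)/(1 − r)
ln z₀ = (1.79176 − 0.67639×4.04480) / 0.32361 = -2.9175
z₀ = exp(-2.9175) = 0.05407 m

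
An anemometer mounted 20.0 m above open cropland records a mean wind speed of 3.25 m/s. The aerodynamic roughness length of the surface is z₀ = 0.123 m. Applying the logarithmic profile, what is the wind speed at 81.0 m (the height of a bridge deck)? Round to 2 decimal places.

4.14 m/s

Log law: V(z) ∝ ln(z/z₀), so V₂/V₁ = ln(z₂/z₀) / ln(z₁/z₀).
ln(81.0/0.123) = 6.4900, ln(20.0/0.123) = 5.0913
V₂ = 3.25 × 6.4900/5.0913 = 3.25 × 1.2747 = 4.1429 m/s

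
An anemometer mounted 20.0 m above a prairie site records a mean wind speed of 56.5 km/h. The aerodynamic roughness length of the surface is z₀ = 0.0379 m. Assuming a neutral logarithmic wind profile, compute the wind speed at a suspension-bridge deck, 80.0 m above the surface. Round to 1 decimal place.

69.0 km/h

Log law: V(z) ∝ ln(z/z₀), so V₂/V₁ = ln(z₂/z₀) / ln(z₁/z₀).
ln(80.0/0.0379) = 7.6548, ln(20.0/0.0379) = 6.2685
V₂ = 56.5 × 7.6548/6.2685 = 56.5 × 1.2212 = 68.9950 km/h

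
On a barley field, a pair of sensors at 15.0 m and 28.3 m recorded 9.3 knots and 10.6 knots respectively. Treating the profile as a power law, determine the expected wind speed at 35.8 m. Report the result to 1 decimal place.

First find α: α = ln(V₂/V₁)/ln(z₂/z₁) = ln(10.6/9.3)/ln(28.3/15.0) = 0.13084/0.63481 = 0.2061
Extrapolate from 28.3 m to 35.8 m: V₃ = 10.6 × (35.8/28.3)^0.2061 = 10.6 × 1.0496 = 11.1262 knots

11.1 knots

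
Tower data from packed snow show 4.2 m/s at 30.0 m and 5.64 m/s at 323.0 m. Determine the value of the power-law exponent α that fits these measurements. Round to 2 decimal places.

Power law: V₂/V₁ = (z₂/z₁)^α ⇒ α = ln(V₂/V₁) / ln(z₂/z₁)
α = ln(5.64/4.2) / ln(323.0/30.0) = ln(1.3429) / ln(10.7667)
  = 0.29480 / 2.37645 = 0.12405

α ≈ 0.12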